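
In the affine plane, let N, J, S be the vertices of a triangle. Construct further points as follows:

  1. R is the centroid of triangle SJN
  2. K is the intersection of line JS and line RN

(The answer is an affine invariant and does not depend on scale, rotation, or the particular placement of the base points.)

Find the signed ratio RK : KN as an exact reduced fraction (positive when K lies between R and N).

RK:KN = -1/3

Assign N = (0, 0), J = (1, 0), S = (0, 1) — the answer is frame-independent, so this choice is without loss of generality.
1. R is the centroid of triangle SJN ⇒ R = (1/3, 1/3)
2. K is the intersection of line JS and line RN ⇒ K = (1/2, 1/2)
K = R + t·(N−R) with t = -1/2, so RK:KN = t:(1−t) = -1/2:3/2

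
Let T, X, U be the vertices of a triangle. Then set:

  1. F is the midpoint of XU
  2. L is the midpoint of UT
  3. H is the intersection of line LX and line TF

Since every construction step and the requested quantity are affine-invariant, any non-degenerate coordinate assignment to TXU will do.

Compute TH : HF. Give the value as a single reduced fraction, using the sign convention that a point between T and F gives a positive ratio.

TH:HF = 2

Assign T = (0, 0), X = (1, 0), U = (0, 1) — the answer is frame-independent, so this choice is without loss of generality.
1. F is the midpoint of XU ⇒ F = (1/2, 1/2)
2. L is the midpoint of UT ⇒ L = (0, 1/2)
3. H is the intersection of line LX and line TF ⇒ H = (1/3, 1/3)
H = T + t·(F−T) with t = 2/3, so TH:HF = t:(1−t) = 2/3:1/3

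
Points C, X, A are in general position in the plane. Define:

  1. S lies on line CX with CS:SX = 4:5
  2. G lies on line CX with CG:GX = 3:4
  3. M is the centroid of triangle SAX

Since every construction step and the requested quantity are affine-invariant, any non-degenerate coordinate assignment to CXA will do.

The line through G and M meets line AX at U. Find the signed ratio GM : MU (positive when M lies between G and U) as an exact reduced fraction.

GM:MU = 73/35

Choose coordinates C = (0, 0), X = (1, 0), A = (0, 1).
1. S lies on line CX with CS:SX = 4:5 ⇒ S = (4/9, 0)
2. G lies on line CX with CG:GX = 3:4 ⇒ G = (3/7, 0)
3. M is the centroid of triangle SAX ⇒ M = (13/27, 1/3)
line GM meets AX at U = (37/73, 36/73)
M = G + t·(U−G) with t = 73/108, so GM:MU = 73/108:35/108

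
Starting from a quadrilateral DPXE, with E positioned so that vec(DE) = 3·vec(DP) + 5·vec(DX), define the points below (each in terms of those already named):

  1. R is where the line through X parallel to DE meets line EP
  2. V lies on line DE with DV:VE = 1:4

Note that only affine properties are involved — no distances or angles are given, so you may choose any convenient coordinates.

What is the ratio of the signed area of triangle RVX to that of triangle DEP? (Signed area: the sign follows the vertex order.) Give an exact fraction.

Work in coordinates with D = (0, 0), P = (1, 0), X = (0, 1), E = (3, 5).
1. R is where the line through X parallel to DE meets line EP ⇒ R = (21/5, 8)
2. V lies on line DE with DV:VE = 1:4 ⇒ V = (3/5, 1)
2·[RVX] = -21/5, 2·[DEP] = -5
[RVX]:[DEP] = -21/5:-5 = 21/25

[RVX]:[DEP] = 21/25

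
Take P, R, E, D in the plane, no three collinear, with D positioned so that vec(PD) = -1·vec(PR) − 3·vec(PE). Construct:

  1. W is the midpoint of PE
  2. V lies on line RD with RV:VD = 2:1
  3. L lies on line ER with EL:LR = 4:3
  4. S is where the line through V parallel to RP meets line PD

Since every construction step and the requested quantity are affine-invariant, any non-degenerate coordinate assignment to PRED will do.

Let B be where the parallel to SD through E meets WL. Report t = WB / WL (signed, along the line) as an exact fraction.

t = -7/25

Assign P = (0, 0), R = (1, 0), E = (0, 1), D = (-1, -3) — the answer is frame-independent, so this choice is without loss of generality.
1. W is the midpoint of PE ⇒ W = (0, 1/2)
2. V lies on line RD with RV:VD = 2:1 ⇒ V = (-1/3, -2)
3. L lies on line ER with EL:LR = 4:3 ⇒ L = (4/7, 3/7)
4. S is where the line through V parallel to RP meets line PD ⇒ S = (-2/3, -2)
through E parallel to SD: direction (-1/3, -1); meets WL at B = (-4/25, 13/25)
B = W + t·(L−W) with t = -7/25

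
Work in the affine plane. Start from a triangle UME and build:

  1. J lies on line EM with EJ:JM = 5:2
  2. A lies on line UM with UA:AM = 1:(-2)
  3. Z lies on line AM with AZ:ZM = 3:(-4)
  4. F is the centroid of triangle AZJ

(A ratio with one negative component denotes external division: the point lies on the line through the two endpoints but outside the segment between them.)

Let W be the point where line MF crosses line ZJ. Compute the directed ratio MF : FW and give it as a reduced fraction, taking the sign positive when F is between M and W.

Set U = (0, 0), M = (1, 0), E = (0, 1); any affine frame gives the same invariant.
1. J lies on line EM with EJ:JM = 5:2 ⇒ J = (5/7, 2/7)
2. A lies on line UM with UA:AM = 1:(-2) ⇒ A = (-1, 0)
3. Z lies on line AM with AZ:ZM = 3:(-4) ⇒ Z = (-7, 0)
4. F is the centroid of triangle AZJ ⇒ F = (-17/7, 2/21)
line MF meets ZJ at W = (-25/7, 8/63)
F = M + t·(W−M) with t = 3/4, so MF:FW = 3/4:1/4

MF:FW = 3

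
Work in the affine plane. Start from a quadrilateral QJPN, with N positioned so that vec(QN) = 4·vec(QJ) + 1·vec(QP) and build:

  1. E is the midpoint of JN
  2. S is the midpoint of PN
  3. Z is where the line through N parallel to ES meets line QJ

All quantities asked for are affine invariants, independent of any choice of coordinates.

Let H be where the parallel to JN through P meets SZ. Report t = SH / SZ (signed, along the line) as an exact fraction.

Set Q = (0, 0), J = (1, 0), P = (0, 1), N = (4, 1); any affine frame gives the same invariant.
1. E is the midpoint of JN ⇒ E = (5/2, 1/2)
2. S is the midpoint of PN ⇒ S = (2, 1)
3. Z is where the line through N parallel to ES meets line QJ ⇒ Z = (5, 0)
through P parallel to JN: direction (3, 1); meets SZ at H = (1, 4/3)
H = S + t·(Z−S) with t = -1/3

t = -1/3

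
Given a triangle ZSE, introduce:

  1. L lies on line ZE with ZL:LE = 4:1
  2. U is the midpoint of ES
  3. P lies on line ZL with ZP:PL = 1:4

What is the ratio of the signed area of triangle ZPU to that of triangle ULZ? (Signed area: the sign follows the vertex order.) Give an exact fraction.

Choose coordinates Z = (0, 0), S = (1, 0), E = (0, 1).
1. L lies on line ZE with ZL:LE = 4:1 ⇒ L = (0, 4/5)
2. U is the midpoint of ES ⇒ U = (1/2, 1/2)
3. P lies on line ZL with ZP:PL = 1:4 ⇒ P = (0, 4/25)
2·[ZPU] = -2/25, 2·[ULZ] = 2/5
[ZPU]:[ULZ] = -2/25:2/5 = -1/5

[ZPU]:[ULZ] = -1/5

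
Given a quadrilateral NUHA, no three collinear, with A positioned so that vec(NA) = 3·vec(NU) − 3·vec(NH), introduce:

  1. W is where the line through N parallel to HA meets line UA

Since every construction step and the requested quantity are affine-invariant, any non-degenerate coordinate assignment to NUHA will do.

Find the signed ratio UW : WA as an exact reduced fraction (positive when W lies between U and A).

UW:WA = -4/3

Work in coordinates with N = (0, 0), U = (1, 0), H = (0, 1), A = (3, -3).
1. W is where the line through N parallel to HA meets line UA ⇒ W = (9, -12)
W = U + t·(A−U) with t = 4, so UW:WA = t:(1−t) = 4:-3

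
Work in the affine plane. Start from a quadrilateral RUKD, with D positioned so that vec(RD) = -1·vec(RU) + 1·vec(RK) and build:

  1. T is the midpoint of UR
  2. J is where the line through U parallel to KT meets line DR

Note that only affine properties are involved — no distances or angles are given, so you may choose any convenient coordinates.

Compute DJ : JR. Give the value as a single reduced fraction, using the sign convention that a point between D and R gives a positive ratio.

DJ:JR = -3/2

Assign R = (0, 0), U = (1, 0), K = (0, 1), D = (-1, 1) — the answer is frame-independent, so this choice is without loss of generality.
1. T is the midpoint of UR ⇒ T = (1/2, 0)
2. J is where the line through U parallel to KT meets line DR ⇒ J = (2, -2)
J = D + t·(R−D) with t = 3, so DJ:JR = t:(1−t) = 3:-2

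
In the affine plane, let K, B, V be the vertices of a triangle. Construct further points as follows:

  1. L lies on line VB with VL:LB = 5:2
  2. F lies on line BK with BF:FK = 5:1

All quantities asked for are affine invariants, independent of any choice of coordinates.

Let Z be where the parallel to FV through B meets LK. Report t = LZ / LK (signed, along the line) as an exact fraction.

Choose coordinates K = (0, 0), B = (1, 0), V = (0, 1).
1. L lies on line VB with VL:LB = 5:2 ⇒ L = (5/7, 2/7)
2. F lies on line BK with BF:FK = 5:1 ⇒ F = (1/6, 0)
through B parallel to FV: direction (-1/6, 1); meets LK at Z = (15/16, 3/8)
Z = L + t·(K−L) with t = -5/16

t = -5/16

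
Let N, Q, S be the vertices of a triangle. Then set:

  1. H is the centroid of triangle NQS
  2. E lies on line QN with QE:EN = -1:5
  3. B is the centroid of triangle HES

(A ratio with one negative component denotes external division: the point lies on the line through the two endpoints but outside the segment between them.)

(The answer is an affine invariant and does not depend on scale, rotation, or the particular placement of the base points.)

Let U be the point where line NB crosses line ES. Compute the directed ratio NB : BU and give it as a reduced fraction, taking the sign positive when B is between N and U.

NB:BU = 13/2

Choose coordinates N = (0, 0), Q = (1, 0), S = (0, 1).
1. H is the centroid of triangle NQS ⇒ H = (1/3, 1/3)
2. E lies on line QN with QE:EN = -1:5 ⇒ E = (5/4, 0)
3. B is the centroid of triangle HES ⇒ B = (19/36, 4/9)
line NB meets ES at U = (95/156, 20/39)
B = N + t·(U−N) with t = 13/15, so NB:BU = 13/15:2/15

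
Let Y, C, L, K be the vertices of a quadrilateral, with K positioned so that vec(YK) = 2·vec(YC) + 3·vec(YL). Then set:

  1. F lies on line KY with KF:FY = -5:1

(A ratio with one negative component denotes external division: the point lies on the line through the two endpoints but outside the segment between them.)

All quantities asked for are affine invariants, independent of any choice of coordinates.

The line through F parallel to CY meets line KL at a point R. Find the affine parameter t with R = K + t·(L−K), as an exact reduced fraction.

Work in coordinates with Y = (0, 0), C = (1, 0), L = (0, 1), K = (2, 3).
1. F lies on line KY with KF:FY = -5:1 ⇒ F = (-1/2, -3/4)
through F parallel to CY: direction (-1, 0); meets KL at R = (-7/4, -3/4)
R = K + t·(L−K) with t = 15/8

t = 15/8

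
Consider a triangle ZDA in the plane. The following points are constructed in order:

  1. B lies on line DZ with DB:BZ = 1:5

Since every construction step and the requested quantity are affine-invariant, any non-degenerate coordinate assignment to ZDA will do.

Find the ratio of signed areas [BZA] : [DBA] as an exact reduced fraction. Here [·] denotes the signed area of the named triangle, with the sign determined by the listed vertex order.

[BZA]:[DBA] = 5

Work in coordinates with Z = (0, 0), D = (1, 0), A = (0, 1).
1. B lies on line DZ with DB:BZ = 1:5 ⇒ B = (5/6, 0)
2·[BZA] = -5/6, 2·[DBA] = -1/6
[BZA]:[DBA] = -5/6:-1/6 = 5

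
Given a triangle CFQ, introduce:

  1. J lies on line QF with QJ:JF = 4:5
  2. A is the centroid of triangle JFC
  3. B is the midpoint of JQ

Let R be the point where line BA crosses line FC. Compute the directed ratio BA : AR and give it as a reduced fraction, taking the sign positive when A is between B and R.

BA:AR = 16/5

Work in coordinates with C = (0, 0), F = (1, 0), Q = (0, 1).
1. J lies on line QF with QJ:JF = 4:5 ⇒ J = (4/9, 5/9)
2. A is the centroid of triangle JFC ⇒ A = (13/27, 5/27)
3. B is the midpoint of JQ ⇒ B = (2/9, 7/9)
line BA meets FC at R = (9/16, 0)
A = B + t·(R−B) with t = 16/21, so BA:AR = 16/21:5/21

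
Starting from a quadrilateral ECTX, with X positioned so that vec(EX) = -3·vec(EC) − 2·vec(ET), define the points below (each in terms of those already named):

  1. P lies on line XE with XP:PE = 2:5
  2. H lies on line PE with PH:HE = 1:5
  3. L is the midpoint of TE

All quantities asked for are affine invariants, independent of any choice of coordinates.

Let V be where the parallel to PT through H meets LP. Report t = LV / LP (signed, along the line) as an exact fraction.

Choose coordinates E = (0, 0), C = (1, 0), T = (0, 1), X = (-3, -2).
1. P lies on line XE with XP:PE = 2:5 ⇒ P = (-15/7, -10/7)
2. H lies on line PE with PH:HE = 1:5 ⇒ H = (-25/14, -25/21)
3. L is the midpoint of TE ⇒ L = (0, 1/2)
through H parallel to PT: direction (15/7, 17/7); meets LP at V = (-10/7, -11/14)
V = L + t·(P−L) with t = 2/3

t = 2/3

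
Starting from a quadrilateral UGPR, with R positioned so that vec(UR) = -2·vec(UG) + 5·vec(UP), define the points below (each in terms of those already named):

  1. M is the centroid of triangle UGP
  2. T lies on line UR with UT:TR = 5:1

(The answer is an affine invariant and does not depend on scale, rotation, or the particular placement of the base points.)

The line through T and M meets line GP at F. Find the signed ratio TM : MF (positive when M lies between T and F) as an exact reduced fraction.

Work in coordinates with U = (0, 0), G = (1, 0), P = (0, 1), R = (-2, 5).
1. M is the centroid of triangle UGP ⇒ M = (1/3, 1/3)
2. T lies on line UR with UT:TR = 5:1 ⇒ T = (-5/3, 25/6)
line TM meets GP at F = (-1/33, 34/33)
M = T + t·(F−T) with t = 11/9, so TM:MF = 11/9:-2/9

TM:MF = -11/2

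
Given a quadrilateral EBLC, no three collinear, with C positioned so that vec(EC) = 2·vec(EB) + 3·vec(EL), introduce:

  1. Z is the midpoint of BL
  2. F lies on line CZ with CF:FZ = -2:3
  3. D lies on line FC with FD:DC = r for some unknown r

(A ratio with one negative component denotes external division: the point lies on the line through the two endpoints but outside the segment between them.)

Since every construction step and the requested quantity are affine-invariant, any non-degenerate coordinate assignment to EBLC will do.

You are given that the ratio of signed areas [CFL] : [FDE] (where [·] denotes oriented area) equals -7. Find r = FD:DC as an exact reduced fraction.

r = 4/3

Work in coordinates with E = (0, 0), B = (1, 0), L = (0, 1), C = (2, 3).
1. Z is the midpoint of BL ⇒ Z = (1/2, 1/2)
2. F lies on line CZ with CF:FZ = -2:3 ⇒ F = (5, 8)
3. With FD:DC = r, write λ = r/(r+1) so D = F + λ·(C−F); D is affine-linear in λ
Every point depending on D is an affine combination of D and λ-independent points, so each such coordinate is linear in λ; the λ² term in each signed area is a multiple of (C−F)×(C−F) = 0, so 2·[CFL] and 2·[FDE] are each linear in λ. Evaluating at λ=0 and λ=1:
  2·[CFL] = 4,   2·[FDE] = −λ
So [CFL]:[FDE] = (4) / (−λ). Setting this equal to -7:
  4 = -7·(−λ)  ⇒  λ = 4/7
Then r = λ/(1−λ) = (4/7)/(3/7) = 4/3. Check: with r = 4/3, D = (23/7, 36/7) and [CFL]:[FDE] = -7 as required.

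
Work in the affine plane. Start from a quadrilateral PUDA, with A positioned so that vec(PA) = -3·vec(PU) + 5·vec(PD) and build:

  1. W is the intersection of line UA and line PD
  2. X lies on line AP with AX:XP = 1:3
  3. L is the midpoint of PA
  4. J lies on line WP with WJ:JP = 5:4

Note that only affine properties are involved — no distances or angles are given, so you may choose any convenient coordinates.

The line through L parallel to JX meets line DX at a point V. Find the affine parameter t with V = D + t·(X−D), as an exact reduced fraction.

Choose coordinates P = (0, 0), U = (1, 0), D = (0, 1), A = (-3, 5).
1. W is the intersection of line UA and line PD ⇒ W = (0, 5/4)
2. X lies on line AP with AX:XP = 1:3 ⇒ X = (-9/4, 15/4)
3. L is the midpoint of PA ⇒ L = (-3/2, 5/2)
4. J lies on line WP with WJ:JP = 5:4 ⇒ J = (0, 5/9)
through L parallel to JX: direction (-9/4, 115/36); meets DX at V = (-51/16, 235/48)
V = D + t·(X−D) with t = 17/12

t = 17/12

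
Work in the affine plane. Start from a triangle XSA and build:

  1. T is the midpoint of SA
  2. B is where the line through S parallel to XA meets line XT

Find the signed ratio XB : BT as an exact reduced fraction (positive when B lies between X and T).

Assign X = (0, 0), S = (1, 0), A = (0, 1) — the answer is frame-independent, so this choice is without loss of generality.
1. T is the midpoint of SA ⇒ T = (1/2, 1/2)
2. B is where the line through S parallel to XA meets line XT ⇒ B = (1, 1)
B = X + t·(T−X) with t = 2, so XB:BT = t:(1−t) = 2:-1

XB:BT = -2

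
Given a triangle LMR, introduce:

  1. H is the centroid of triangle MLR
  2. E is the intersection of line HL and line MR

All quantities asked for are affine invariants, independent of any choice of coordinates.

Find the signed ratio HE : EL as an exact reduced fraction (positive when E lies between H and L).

Choose coordinates L = (0, 0), M = (1, 0), R = (0, 1).
1. H is the centroid of triangle MLR ⇒ H = (1/3, 1/3)
2. E is the intersection of line HL and line MR ⇒ E = (1/2, 1/2)
E = H + t·(L−H) with t = -1/2, so HE:EL = t:(1−t) = -1/2:3/2

HE:EL = -1/3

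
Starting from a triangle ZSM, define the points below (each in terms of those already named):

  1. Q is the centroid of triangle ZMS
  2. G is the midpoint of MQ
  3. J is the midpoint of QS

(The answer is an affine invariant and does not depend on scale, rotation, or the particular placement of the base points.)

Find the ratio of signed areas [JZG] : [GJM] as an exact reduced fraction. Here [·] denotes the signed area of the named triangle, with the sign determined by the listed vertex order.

Work in coordinates with Z = (0, 0), S = (1, 0), M = (0, 1).
1. Q is the centroid of triangle ZMS ⇒ Q = (1/3, 1/3)
2. G is the midpoint of MQ ⇒ G = (1/6, 2/3)
3. J is the midpoint of QS ⇒ J = (2/3, 1/6)
2·[JZG] = -5/12, 2·[GJM] = 1/12
[JZG]:[GJM] = -5/12:1/12 = -5

[JZG]:[GJM] = -5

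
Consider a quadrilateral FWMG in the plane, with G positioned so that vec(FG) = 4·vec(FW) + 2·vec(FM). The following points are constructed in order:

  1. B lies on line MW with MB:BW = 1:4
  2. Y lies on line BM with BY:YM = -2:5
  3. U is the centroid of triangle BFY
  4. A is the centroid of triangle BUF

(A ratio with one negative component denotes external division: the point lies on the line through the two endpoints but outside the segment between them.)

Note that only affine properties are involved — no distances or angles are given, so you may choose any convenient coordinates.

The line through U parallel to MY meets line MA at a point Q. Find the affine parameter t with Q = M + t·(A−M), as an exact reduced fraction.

t = 3/4

Set F = (0, 0), W = (1, 0), M = (0, 1), G = (4, 2); any affine frame gives the same invariant.
1. B lies on line MW with MB:BW = 1:4 ⇒ B = (1/5, 4/5)
2. Y lies on line BM with BY:YM = -2:5 ⇒ Y = (1/3, 2/3)
3. U is the centroid of triangle BFY ⇒ U = (8/45, 22/45)
4. A is the centroid of triangle BUF ⇒ A = (17/135, 58/135)
through U parallel to MY: direction (1/3, -1/3); meets MA at Q = (17/180, 103/180)
Q = M + t·(A−M) with t = 3/4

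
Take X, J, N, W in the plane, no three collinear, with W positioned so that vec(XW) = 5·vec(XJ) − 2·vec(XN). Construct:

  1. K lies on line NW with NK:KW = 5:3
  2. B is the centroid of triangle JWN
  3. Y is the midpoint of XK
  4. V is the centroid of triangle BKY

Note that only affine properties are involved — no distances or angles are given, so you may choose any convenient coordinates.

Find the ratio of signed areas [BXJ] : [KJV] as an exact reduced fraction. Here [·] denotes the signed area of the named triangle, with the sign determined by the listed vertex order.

Assign X = (0, 0), J = (1, 0), N = (0, 1), W = (5, -2) — the answer is frame-independent, so this choice is without loss of generality.
1. K lies on line NW with NK:KW = 5:3 ⇒ K = (25/8, -7/8)
2. B is the centroid of triangle JWN ⇒ B = (2, -1/3)
3. Y is the midpoint of XK ⇒ Y = (25/16, -7/16)
4. V is the centroid of triangle BKY ⇒ V = (107/48, -79/144)
2·[BXJ] = -1/3, 2·[KJV] = 13/144
[BXJ]:[KJV] = -1/3:13/144 = -48/13

[BXJ]:[KJV] = -48/13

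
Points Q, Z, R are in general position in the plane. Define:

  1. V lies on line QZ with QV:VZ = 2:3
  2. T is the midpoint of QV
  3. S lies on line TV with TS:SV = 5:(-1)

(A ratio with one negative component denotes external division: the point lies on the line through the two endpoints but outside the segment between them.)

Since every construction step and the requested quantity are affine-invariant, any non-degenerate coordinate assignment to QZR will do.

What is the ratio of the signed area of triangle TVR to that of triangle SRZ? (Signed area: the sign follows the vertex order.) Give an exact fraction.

Assign Q = (0, 0), Z = (1, 0), R = (0, 1) — the answer is frame-independent, so this choice is without loss of generality.
1. V lies on line QZ with QV:VZ = 2:3 ⇒ V = (2/5, 0)
2. T is the midpoint of QV ⇒ T = (1/5, 0)
3. S lies on line TV with TS:SV = 5:(-1) ⇒ S = (9/20, 0)
2·[TVR] = 1/5, 2·[SRZ] = -11/20
[TVR]:[SRZ] = 1/5:-11/20 = -4/11

[TVR]:[SRZ] = -4/11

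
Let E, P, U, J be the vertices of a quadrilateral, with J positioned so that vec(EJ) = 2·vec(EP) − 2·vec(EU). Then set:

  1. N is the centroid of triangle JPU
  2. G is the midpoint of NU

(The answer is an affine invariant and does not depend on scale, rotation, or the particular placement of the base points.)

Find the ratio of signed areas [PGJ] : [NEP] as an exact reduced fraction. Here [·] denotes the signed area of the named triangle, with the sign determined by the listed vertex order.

Assign E = (0, 0), P = (1, 0), U = (0, 1), J = (2, -2) — the answer is frame-independent, so this choice is without loss of generality.
1. N is the centroid of triangle JPU ⇒ N = (1, -1/3)
2. G is the midpoint of NU ⇒ G = (1/2, 1/3)
2·[PGJ] = 2/3, 2·[NEP] = -1/3
[PGJ]:[NEP] = 2/3:-1/3 = -2

[PGJ]:[NEP] = -2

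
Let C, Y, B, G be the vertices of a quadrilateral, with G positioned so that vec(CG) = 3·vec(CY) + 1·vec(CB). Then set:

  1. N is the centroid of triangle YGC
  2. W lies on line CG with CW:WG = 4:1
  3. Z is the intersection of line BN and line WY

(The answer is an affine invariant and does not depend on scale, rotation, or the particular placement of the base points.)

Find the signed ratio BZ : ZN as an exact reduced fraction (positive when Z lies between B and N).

BZ:ZN = -11

Set C = (0, 0), Y = (1, 0), B = (0, 1), G = (3, 1); any affine frame gives the same invariant.
1. N is the centroid of triangle YGC ⇒ N = (4/3, 1/3)
2. W lies on line CG with CW:WG = 4:1 ⇒ W = (12/5, 4/5)
3. Z is the intersection of line BN and line WY ⇒ Z = (22/15, 4/15)
Z = B + t·(N−B) with t = 11/10, so BZ:ZN = t:(1−t) = 11/10:-1/10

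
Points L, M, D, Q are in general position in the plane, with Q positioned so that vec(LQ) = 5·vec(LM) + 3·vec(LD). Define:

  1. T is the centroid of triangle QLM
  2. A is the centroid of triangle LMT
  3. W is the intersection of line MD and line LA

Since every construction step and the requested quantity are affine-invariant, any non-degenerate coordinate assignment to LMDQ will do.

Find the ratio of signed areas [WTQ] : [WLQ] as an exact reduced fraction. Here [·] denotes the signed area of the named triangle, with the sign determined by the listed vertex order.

Assign L = (0, 0), M = (1, 0), D = (0, 1), Q = (5, 3) — the answer is frame-independent, so this choice is without loss of generality.
1. T is the centroid of triangle QLM ⇒ T = (2, 1)
2. A is the centroid of triangle LMT ⇒ A = (1, 1/3)
3. W is the intersection of line MD and line LA ⇒ W = (3/4, 1/4)
2·[WTQ] = 1/4, 2·[WLQ] = -1
[WTQ]:[WLQ] = 1/4:-1 = -1/4

[WTQ]:[WLQ] = -1/4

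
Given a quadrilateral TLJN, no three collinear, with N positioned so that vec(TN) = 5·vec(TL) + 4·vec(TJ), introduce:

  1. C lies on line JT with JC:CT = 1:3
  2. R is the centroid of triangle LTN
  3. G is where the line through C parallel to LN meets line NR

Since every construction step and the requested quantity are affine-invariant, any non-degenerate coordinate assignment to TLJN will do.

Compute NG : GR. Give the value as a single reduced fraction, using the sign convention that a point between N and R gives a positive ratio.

Choose coordinates T = (0, 0), L = (1, 0), J = (0, 1), N = (5, 4).
1. C lies on line JT with JC:CT = 1:3 ⇒ C = (0, 3/4)
2. R is the centroid of triangle LTN ⇒ R = (2, 4/3)
3. G is where the line through C parallel to LN meets line NR ⇒ G = (-43/4, -10)
G = N + t·(R−N) with t = 21/4, so NG:GR = t:(1−t) = 21/4:-17/4

NG:GR = -21/17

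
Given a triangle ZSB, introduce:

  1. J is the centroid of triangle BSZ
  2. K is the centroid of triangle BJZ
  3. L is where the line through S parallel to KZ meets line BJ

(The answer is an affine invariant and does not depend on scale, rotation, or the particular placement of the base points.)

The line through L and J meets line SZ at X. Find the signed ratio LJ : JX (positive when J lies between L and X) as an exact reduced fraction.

LJ:JX = -3

Work in coordinates with Z = (0, 0), S = (1, 0), B = (0, 1).
1. J is the centroid of triangle BSZ ⇒ J = (1/3, 1/3)
2. K is the centroid of triangle BJZ ⇒ K = (1/9, 4/9)
3. L is where the line through S parallel to KZ meets line BJ ⇒ L = (5/6, -2/3)
line LJ meets SZ at X = (1/2, 0)
J = L + t·(X−L) with t = 3/2, so LJ:JX = 3/2:-1/2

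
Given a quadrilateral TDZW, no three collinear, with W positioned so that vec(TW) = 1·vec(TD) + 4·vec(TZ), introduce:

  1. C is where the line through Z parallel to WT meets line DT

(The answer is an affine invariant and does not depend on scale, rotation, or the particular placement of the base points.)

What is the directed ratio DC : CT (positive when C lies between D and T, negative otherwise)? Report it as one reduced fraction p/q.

Work in coordinates with T = (0, 0), D = (1, 0), Z = (0, 1), W = (1, 4).
1. C is where the line through Z parallel to WT meets line DT ⇒ C = (-1/4, 0)
C = D + t·(T−D) with t = 5/4, so DC:CT = t:(1−t) = 5/4:-1/4

DC:CT = -5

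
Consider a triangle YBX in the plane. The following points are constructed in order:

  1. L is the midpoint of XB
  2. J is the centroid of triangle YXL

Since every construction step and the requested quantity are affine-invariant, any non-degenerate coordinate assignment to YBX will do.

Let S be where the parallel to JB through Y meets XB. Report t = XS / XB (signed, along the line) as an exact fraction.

Set Y = (0, 0), B = (1, 0), X = (0, 1); any affine frame gives the same invariant.
1. L is the midpoint of XB ⇒ L = (1/2, 1/2)
2. J is the centroid of triangle YXL ⇒ J = (1/6, 1/2)
through Y parallel to JB: direction (5/6, -1/2); meets XB at S = (5/2, -3/2)
S = X + t·(B−X) with t = 5/2

t = 5/2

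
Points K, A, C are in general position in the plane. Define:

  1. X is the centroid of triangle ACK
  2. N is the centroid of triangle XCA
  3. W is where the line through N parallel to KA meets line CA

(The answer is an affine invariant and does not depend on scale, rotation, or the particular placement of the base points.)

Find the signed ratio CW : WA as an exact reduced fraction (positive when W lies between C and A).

Set K = (0, 0), A = (1, 0), C = (0, 1); any affine frame gives the same invariant.
1. X is the centroid of triangle ACK ⇒ X = (1/3, 1/3)
2. N is the centroid of triangle XCA ⇒ N = (4/9, 4/9)
3. W is where the line through N parallel to KA meets line CA ⇒ W = (5/9, 4/9)
W = C + t·(A−C) with t = 5/9, so CW:WA = t:(1−t) = 5/9:4/9

CW:WA = 5/4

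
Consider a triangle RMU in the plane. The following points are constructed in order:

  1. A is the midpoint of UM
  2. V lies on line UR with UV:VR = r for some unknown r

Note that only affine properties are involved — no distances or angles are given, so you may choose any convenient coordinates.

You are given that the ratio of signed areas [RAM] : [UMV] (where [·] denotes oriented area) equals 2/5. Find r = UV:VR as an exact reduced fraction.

Set R = (0, 0), M = (1, 0), U = (0, 1); any affine frame gives the same invariant.
1. A is the midpoint of UM ⇒ A = (1/2, 1/2)
2. With UV:VR = r, write λ = r/(r+1) so V = U + λ·(R−U); V is affine-linear in λ
Every point depending on V is an affine combination of V and λ-independent points, so each such coordinate is linear in λ; the λ² term in each signed area is a multiple of (R−U)×(R−U) = 0, so 2·[RAM] and 2·[UMV] are each linear in λ. Evaluating at λ=0 and λ=1:
  2·[RAM] = -1/2,   2·[UMV] = −λ
So [RAM]:[UMV] = (-1/2) / (−λ). Setting this equal to 2/5:
  -1/2 = 2/5·(−λ)  ⇒  λ = 5/4
Then r = λ/(1−λ) = (5/4)/(-1/4) = -5. Check: with r = -5, V = (0, -1/4) and [RAM]:[UMV] = 2/5 as required.

r = -5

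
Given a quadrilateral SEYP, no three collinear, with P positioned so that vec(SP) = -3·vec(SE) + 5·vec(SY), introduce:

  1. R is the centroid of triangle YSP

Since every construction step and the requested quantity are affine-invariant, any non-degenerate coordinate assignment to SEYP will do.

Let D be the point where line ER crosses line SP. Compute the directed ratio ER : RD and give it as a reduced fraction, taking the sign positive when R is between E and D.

Set S = (0, 0), E = (1, 0), Y = (0, 1), P = (-3, 5); any affine frame gives the same invariant.
1. R is the centroid of triangle YSP ⇒ R = (-1, 2)
line ER meets SP at D = (-3/2, 5/2)
R = E + t·(D−E) with t = 4/5, so ER:RD = 4/5:1/5

ER:RD = 4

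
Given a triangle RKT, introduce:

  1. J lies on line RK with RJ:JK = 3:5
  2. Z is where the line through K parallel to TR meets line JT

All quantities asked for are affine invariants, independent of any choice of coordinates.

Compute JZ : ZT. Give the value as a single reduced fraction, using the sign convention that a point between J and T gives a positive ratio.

Work in coordinates with R = (0, 0), K = (1, 0), T = (0, 1).
1. J lies on line RK with RJ:JK = 3:5 ⇒ J = (3/8, 0)
2. Z is where the line through K parallel to TR meets line JT ⇒ Z = (1, -5/3)
Z = J + t·(T−J) with t = -5/3, so JZ:ZT = t:(1−t) = -5/3:8/3

JZ:ZT = -5/8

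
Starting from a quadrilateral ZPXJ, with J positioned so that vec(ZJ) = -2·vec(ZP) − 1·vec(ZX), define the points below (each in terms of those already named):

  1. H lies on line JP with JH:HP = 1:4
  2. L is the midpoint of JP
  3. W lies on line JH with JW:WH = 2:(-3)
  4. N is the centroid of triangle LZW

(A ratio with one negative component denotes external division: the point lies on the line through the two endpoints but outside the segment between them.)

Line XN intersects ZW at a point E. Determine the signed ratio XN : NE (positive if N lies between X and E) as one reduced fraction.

XN:NE = -35/3

Assign Z = (0, 0), P = (1, 0), X = (0, 1), J = (-2, -1) — the answer is frame-independent, so this choice is without loss of generality.
1. H lies on line JP with JH:HP = 1:4 ⇒ H = (-7/5, -4/5)
2. L is the midpoint of JP ⇒ L = (-1/2, -1/2)
3. W lies on line JH with JW:WH = 2:(-3) ⇒ W = (-16/5, -7/5)
4. N is the centroid of triangle LZW ⇒ N = (-37/30, -19/30)
line XN meets ZW at E = (-592/525, -37/75)
N = X + t·(E−X) with t = 35/32, so XN:NE = 35/32:-3/32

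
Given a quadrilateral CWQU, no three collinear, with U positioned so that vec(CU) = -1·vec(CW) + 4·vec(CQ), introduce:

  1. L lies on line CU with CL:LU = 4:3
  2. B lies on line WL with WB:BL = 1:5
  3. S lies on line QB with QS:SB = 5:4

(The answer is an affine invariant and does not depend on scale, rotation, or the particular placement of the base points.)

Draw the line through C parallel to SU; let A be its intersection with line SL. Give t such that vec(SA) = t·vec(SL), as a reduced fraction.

t = 7/3

Assign C = (0, 0), W = (1, 0), Q = (0, 1), U = (-1, 4) — the answer is frame-independent, so this choice is without loss of generality.
1. L lies on line CU with CL:LU = 4:3 ⇒ L = (-4/7, 16/7)
2. B lies on line WL with WB:BL = 1:5 ⇒ B = (31/42, 8/21)
3. S lies on line QB with QS:SB = 5:4 ⇒ S = (155/378, 124/189)
through C parallel to SU: direction (-533/378, 632/189); meets SL at A = (-1066/567, 2528/567)
A = S + t·(L−S) with t = 7/3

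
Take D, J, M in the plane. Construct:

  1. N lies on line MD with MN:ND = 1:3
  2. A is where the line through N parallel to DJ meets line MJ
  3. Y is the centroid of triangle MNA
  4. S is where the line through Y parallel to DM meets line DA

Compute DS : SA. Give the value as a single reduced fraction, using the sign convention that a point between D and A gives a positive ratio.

DS:SA = 1/2

Work in coordinates with D = (0, 0), J = (1, 0), M = (0, 1).
1. N lies on line MD with MN:ND = 1:3 ⇒ N = (0, 3/4)
2. A is where the line through N parallel to DJ meets line MJ ⇒ A = (1/4, 3/4)
3. Y is the centroid of triangle MNA ⇒ Y = (1/12, 5/6)
4. S is where the line through Y parallel to DM meets line DA ⇒ S = (1/12, 1/4)
S = D + t·(A−D) with t = 1/3, so DS:SA = t:(1−t) = 1/3:2/3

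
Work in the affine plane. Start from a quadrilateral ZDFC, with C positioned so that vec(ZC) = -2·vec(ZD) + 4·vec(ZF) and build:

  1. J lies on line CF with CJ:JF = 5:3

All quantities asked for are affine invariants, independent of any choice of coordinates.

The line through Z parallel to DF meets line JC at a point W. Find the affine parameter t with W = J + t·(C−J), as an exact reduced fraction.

Assign Z = (0, 0), D = (1, 0), F = (0, 1), C = (-2, 4) — the answer is frame-independent, so this choice is without loss of generality.
1. J lies on line CF with CJ:JF = 5:3 ⇒ J = (-3/4, 17/8)
through Z parallel to DF: direction (-1, 1); meets JC at W = (2, -2)
W = J + t·(C−J) with t = -11/5

t = -11/5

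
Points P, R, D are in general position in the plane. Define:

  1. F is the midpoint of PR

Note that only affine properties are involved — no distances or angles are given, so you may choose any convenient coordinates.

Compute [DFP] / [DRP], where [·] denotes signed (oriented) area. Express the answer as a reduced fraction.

Set P = (0, 0), R = (1, 0), D = (0, 1); any affine frame gives the same invariant.
1. F is the midpoint of PR ⇒ F = (1/2, 0)
2·[DFP] = -1/2, 2·[DRP] = -1
[DFP]:[DRP] = -1/2:-1 = 1/2

[DFP]:[DRP] = 1/2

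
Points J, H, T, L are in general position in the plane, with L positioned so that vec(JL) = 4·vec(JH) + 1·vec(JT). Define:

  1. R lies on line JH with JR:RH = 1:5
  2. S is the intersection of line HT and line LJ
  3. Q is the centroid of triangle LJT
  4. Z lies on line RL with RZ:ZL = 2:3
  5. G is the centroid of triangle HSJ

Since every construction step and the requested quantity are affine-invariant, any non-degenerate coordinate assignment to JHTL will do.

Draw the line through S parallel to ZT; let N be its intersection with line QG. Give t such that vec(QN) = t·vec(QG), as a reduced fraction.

t = 167/219

Work in coordinates with J = (0, 0), H = (1, 0), T = (0, 1), L = (4, 1).
1. R lies on line JH with JR:RH = 1:5 ⇒ R = (1/6, 0)
2. S is the intersection of line HT and line LJ ⇒ S = (4/5, 1/5)
3. Q is the centroid of triangle LJT ⇒ Q = (4/3, 2/3)
4. Z lies on line RL with RZ:ZL = 2:3 ⇒ Z = (17/10, 2/5)
5. G is the centroid of triangle HSJ ⇒ G = (3/5, 1/15)
through S parallel to ZT: direction (-17/10, 3/5); meets QG at N = (2543/3285, 229/1095)
N = Q + t·(G−Q) with t = 167/219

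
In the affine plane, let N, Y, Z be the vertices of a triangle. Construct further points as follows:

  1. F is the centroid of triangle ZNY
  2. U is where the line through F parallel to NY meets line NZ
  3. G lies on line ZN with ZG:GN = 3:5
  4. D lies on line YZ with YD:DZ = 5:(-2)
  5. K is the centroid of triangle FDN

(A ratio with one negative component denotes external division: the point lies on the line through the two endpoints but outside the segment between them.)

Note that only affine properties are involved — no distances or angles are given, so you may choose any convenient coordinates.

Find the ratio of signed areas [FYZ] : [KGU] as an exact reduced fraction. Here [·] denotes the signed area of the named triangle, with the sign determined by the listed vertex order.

[FYZ]:[KGU] = -72/7

Choose coordinates N = (0, 0), Y = (1, 0), Z = (0, 1).
1. F is the centroid of triangle ZNY ⇒ F = (1/3, 1/3)
2. U is where the line through F parallel to NY meets line NZ ⇒ U = (0, 1/3)
3. G lies on line ZN with ZG:GN = 3:5 ⇒ G = (0, 5/8)
4. D lies on line YZ with YD:DZ = 5:(-2) ⇒ D = (-2/3, 5/3)
5. K is the centroid of triangle FDN ⇒ K = (-1/9, 2/3)
2·[FYZ] = 1/3, 2·[KGU] = -7/216
[FYZ]:[KGU] = 1/3:-7/216 = -72/7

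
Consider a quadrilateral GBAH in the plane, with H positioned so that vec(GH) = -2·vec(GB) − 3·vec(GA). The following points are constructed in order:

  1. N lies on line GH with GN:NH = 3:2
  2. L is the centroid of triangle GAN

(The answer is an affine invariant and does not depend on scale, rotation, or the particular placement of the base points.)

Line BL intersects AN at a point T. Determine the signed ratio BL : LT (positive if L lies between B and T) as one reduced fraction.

Assign G = (0, 0), B = (1, 0), A = (0, 1), H = (-2, -3) — the answer is frame-independent, so this choice is without loss of generality.
1. N lies on line GH with GN:NH = 3:2 ⇒ N = (-6/5, -9/5)
2. L is the centroid of triangle GAN ⇒ L = (-2/5, -4/15)
line BL meets AN at T = (-5/9, -8/27)
L = B + t·(T−B) with t = 9/10, so BL:LT = 9/10:1/10

BL:LT = 9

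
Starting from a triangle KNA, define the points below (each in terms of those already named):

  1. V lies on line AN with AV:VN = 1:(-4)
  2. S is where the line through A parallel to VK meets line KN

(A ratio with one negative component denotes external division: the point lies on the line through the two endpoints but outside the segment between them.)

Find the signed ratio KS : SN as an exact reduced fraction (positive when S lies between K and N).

Set K = (0, 0), N = (1, 0), A = (0, 1); any affine frame gives the same invariant.
1. V lies on line AN with AV:VN = 1:(-4) ⇒ V = (-1/3, 4/3)
2. S is where the line through A parallel to VK meets line KN ⇒ S = (1/4, 0)
S = K + t·(N−K) with t = 1/4, so KS:SN = t:(1−t) = 1/4:3/4

KS:SN = 1/3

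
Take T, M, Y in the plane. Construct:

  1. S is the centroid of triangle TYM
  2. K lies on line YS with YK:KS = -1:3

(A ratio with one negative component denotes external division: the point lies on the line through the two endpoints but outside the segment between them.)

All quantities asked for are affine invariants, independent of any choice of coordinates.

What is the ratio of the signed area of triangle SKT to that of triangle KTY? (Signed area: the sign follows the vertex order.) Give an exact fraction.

Set T = (0, 0), M = (1, 0), Y = (0, 1); any affine frame gives the same invariant.
1. S is the centroid of triangle TYM ⇒ S = (1/3, 1/3)
2. K lies on line YS with YK:KS = -1:3 ⇒ K = (-1/6, 4/3)
2·[SKT] = 1/2, 2·[KTY] = 1/6
[SKT]:[KTY] = 1/2:1/6 = 3

[SKT]:[KTY] = 3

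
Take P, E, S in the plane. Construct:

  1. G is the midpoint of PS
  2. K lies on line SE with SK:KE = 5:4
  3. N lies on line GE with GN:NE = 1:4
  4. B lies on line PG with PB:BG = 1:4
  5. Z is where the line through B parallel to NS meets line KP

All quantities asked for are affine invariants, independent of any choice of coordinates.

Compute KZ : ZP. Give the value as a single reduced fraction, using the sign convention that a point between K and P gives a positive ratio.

Set P = (0, 0), E = (1, 0), S = (0, 1); any affine frame gives the same invariant.
1. G is the midpoint of PS ⇒ G = (0, 1/2)
2. K lies on line SE with SK:KE = 5:4 ⇒ K = (5/9, 4/9)
3. N lies on line GE with GN:NE = 1:4 ⇒ N = (1/5, 2/5)
4. B lies on line PG with PB:BG = 1:4 ⇒ B = (0, 1/10)
5. Z is where the line through B parallel to NS meets line KP ⇒ Z = (1/38, 2/95)
Z = K + t·(P−K) with t = 181/190, so KZ:ZP = t:(1−t) = 181/190:9/190

KZ:ZP = 181/9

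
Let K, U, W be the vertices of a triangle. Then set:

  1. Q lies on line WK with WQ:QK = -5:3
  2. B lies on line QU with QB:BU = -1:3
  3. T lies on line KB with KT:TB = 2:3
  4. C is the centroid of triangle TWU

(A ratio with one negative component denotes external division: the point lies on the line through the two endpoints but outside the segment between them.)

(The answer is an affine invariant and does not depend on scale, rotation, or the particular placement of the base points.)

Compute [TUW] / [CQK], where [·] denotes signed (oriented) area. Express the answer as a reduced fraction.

Set K = (0, 0), U = (1, 0), W = (0, 1); any affine frame gives the same invariant.
1. Q lies on line WK with WQ:QK = -5:3 ⇒ Q = (0, -3/2)
2. B lies on line QU with QB:BU = -1:3 ⇒ B = (-1/2, -9/4)
3. T lies on line KB with KT:TB = 2:3 ⇒ T = (-1/5, -9/10)
4. C is the centroid of triangle TWU ⇒ C = (4/15, 1/30)
2·[TUW] = 21/10, 2·[CQK] = -2/5
[TUW]:[CQK] = 21/10:-2/5 = -21/4

[TUW]:[CQK] = -21/4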